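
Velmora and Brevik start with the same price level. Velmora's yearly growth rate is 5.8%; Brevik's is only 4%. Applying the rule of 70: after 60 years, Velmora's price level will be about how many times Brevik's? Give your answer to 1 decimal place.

roughly 2.9 times

Rate gap = 5.8% − 4% = 1.8 points.
The ratio doubles every 70/1.8 ≈ 38.89 years.
60/38.89 ≈ 1.54 doublings → ratio ≈ 2^1.54 ≈ 2.9.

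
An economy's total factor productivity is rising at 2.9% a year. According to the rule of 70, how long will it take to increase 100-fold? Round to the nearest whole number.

At 2.9% it doubles every 70/2.9 ≈ 24.14 years.
Reaching 100× takes log₂(100) ≈ 6.64 doublings.
6.64 × 24.14 ≈ 160 years.

roughly 160 years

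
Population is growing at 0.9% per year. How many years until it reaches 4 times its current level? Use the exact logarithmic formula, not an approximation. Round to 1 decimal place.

154.7 years

t = ln(4) / ln(1 + 0.009) = 1.3863 / 0.008960 ≈ 154.72.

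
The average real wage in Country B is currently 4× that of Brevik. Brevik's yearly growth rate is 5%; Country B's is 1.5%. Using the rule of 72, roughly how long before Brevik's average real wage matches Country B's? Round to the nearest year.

approximately 41 years

The growth-rate gap is 5% − 1.5% = 3.5 percentage points.
So the ratio between them halves every 72/3.5 ≈ 20.57 years.
A 4× gap closes after 2 halvings: 2 × 20.57 ≈ 41 years.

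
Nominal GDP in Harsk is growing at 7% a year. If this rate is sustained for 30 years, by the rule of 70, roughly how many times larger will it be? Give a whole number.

70/7 ≈ 10.00 years per doubling.
30 years fits 3 doublings: 2^3 = 8.

roughly 8 times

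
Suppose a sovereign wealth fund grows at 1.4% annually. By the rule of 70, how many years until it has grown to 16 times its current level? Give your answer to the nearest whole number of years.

about 200 years

Doubling time ≈ 70/1.4 = 50.00 years.
16× is 4 doublings, so 4 × 50.00 ≈ 200 years.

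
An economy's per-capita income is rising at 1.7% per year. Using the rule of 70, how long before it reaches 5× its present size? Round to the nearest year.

Doubling time ≈ 70/1.7 = 41.18 years.
5× is log₂ 5 ≈ 2.32 doublings, so ≈ 2.32 × 41.18 = 96 years.

about 96 years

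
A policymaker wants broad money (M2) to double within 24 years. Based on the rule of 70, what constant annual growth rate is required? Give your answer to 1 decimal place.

2.9%

70 / 24 ≈ 2.92, so about 2.9% a year.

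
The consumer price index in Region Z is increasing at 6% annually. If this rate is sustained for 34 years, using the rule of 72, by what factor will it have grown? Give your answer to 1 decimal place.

about 7.1 times

Doubling time ≈ 72/6 = 12.00 years.
34 years / 12.00 ≈ 2.83 doublings → factor 2^2.83 ≈ 7.1.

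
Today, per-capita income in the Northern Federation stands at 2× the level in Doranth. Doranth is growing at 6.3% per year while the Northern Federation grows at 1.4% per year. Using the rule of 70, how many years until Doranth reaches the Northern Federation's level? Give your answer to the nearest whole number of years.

The growth-rate gap is 6.3% − 1.4% = 4.9 percentage points.
So the ratio between them halves every 70/4.9 ≈ 14.29 years.
A 2× gap closes after 1 halving: 1 × 14.29 ≈ 14 years.

approximately 14 years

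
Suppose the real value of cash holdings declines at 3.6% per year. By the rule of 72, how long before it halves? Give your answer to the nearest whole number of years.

approximately 20 years

The rule works in reverse for decay: 72/3.6 ≈ 20.00 years to halve.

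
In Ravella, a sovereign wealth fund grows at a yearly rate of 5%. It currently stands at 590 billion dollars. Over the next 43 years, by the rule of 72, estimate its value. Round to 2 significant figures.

Doubling time ≈ 72/5 = 14.40 years.
43 years is 43/14.40 ≈ 2.99 doublings, a factor of 2^2.99 ≈ 7.94.
590 × 7.94 ≈ 4700 billion dollars.

about 4700 billion dollars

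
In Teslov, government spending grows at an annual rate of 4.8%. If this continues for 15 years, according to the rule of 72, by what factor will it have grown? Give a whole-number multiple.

72/4.8 ≈ 15.00 years per doubling.
15 years fits 1 doubling: 2^1 = 2.

roughly 2 times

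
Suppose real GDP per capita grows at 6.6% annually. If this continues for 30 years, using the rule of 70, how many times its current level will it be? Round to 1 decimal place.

roughly 7.1 times

Doubles every ≈ 10.61 years (70/6.6).
30 years is 2.83 doublings; 2^2.83 ≈ 7.1×.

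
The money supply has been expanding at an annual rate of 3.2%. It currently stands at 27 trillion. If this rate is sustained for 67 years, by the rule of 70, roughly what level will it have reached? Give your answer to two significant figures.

roughly 230 trillion

It doubles every 70/3.2 ≈ 21.88 years, so 67 years is 3.06 doublings.
2^3.06 ≈ 8.34; 27 × 8.34 ≈ 230 trillion.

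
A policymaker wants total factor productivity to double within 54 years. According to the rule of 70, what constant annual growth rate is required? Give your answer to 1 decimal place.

≈ 1.3%

70 / 54 ≈ 1.30, so about 1.3% annually.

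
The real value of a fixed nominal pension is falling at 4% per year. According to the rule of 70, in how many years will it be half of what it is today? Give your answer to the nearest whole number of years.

approximately 18 years

The rule works in reverse for decay: 70/4 ≈ 17.50 years to halve.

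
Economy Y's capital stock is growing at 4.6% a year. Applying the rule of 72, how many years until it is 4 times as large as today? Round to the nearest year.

At 4.6% it doubles every 72/4.6 ≈ 15.65 years.
Getting to 4× needs 2 doublings: 2 × 15.65 ≈ 31 years.

around 31 years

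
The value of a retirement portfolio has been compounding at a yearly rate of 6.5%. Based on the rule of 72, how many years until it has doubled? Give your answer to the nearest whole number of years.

≈ 11 years

72/6.5 ≈ 11.08, so it doubles roughly every 11 years.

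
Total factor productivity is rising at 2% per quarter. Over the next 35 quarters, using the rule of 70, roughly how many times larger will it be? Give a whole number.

approximately 2 times

70/2 ≈ 35.00 quarters per doubling.
35 quarters fits 1 doubling: 2^1 = 2.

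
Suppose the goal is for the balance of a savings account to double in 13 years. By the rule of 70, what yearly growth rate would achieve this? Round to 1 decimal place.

70 / 13 ≈ 5.38, so about 5.4% per year.

about 5.4%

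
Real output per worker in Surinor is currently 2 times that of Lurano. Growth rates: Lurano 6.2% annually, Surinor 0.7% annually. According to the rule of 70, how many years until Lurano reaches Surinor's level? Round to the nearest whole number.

The growth-rate gap is 6.2% − 0.7% = 5.5 percentage points.
So the ratio between them halves every 70/5.5 ≈ 12.73 years.
A 2 times gap closes after 1 halving: 1 × 12.73 ≈ 13 years.

about 13 years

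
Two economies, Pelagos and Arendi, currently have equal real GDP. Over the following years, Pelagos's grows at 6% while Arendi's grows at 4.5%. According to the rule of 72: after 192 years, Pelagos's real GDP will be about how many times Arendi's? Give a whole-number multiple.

Only the 1.5-point difference matters.
72/1.5 ≈ 48.00 years per doubling of the ratio; 192 years gives 4.00 doublings, so ≈ 16×.

roughly 16 times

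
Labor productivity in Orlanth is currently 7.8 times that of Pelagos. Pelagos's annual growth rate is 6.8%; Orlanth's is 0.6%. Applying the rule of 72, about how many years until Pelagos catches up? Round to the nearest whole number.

The growth-rate gap is 6.8% − 0.6% = 6.2 percentage points.
So the ratio between them halves every 72/6.2 ≈ 11.61 years.
A 7.8 times gap takes log₂(7.8) ≈ 2.96 halvings to close: 2.96 × 11.61 ≈ 34 years.

≈ 34 years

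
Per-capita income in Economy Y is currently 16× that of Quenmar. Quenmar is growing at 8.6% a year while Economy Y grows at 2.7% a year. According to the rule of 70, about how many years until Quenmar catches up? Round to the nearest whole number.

Quenmar gains on Economy Y at 8.6% − 2.7% = 5.9 points a year.
At that relative rate the gap halves every 70/5.9 ≈ 11.86 years.
A 16× gap closes after 4 halvings: 4 × 11.86 ≈ 47 years.

approximately 47 years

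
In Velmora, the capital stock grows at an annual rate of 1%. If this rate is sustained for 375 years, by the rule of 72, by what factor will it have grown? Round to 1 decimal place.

Doubles every ≈ 72.00 years (72/1).
375 years is 5.21 doublings; 2^5.21 ≈ 37.0×.

around 37.0 times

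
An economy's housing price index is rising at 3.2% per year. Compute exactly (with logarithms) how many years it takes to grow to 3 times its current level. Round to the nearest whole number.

t = ln(3) / ln(1 + 0.032) = 1.0986 / 0.031499 ≈ 34.88.
≈ 35 years.

35 years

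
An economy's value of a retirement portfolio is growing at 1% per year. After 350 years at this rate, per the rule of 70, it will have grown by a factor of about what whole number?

Doubling time ≈ 70/1 = 70.00 years.
350/70.00 ≈ 5 doublings, so about 2^5 = 32×.

approximately 32 times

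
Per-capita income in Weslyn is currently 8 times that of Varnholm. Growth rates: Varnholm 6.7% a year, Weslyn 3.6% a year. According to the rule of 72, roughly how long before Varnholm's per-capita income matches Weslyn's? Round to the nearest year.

about 70 years

Varnholm gains on Weslyn at 6.7% − 3.6% = 3.1 points a year.
At that relative rate the gap halves every 72/3.1 ≈ 23.23 years.
An 8 times gap closes after 3 halvings: 3 × 23.23 ≈ 70 years.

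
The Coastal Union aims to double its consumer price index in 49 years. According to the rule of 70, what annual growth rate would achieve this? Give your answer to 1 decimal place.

70 / 49 ≈ 1.43, so about 1.4% a year.

about 1.4% a year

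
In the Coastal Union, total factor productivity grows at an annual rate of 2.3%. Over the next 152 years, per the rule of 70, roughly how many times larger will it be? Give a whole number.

around 32 times

Doubling time ≈ 70/2.3 = 30.43 years.
152/30.43 ≈ 5 doublings, so about 2^5 = 32×.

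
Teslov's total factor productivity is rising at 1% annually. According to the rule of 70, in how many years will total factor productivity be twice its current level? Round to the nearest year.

roughly 70 years

Doubling time ≈ 70 / 1 = 70.00 years.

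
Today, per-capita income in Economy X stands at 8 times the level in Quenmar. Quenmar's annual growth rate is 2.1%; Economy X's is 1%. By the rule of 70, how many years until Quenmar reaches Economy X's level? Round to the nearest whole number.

191 years

The growth-rate gap is 2.1% − 1% = 1.1 percentage points.
So the ratio between them halves every 70/1.1 ≈ 63.64 years.
An 8 times gap closes after 3 halvings: 3 × 63.64 ≈ 191 years.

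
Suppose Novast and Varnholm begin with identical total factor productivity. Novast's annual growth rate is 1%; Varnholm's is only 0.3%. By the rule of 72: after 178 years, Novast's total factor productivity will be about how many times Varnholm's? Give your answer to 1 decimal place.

about 3.3 times

Rate gap = 1% − 0.3% = 0.7 points.
The ratio doubles every 72/0.7 ≈ 102.86 years.
178/102.86 ≈ 1.73 doublings → ratio ≈ 2^1.73 ≈ 3.3.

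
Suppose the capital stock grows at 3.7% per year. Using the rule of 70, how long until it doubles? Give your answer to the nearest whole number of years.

≈ 19 years

At 3.7%, doubling takes about 70/3.7 = 18.92 years.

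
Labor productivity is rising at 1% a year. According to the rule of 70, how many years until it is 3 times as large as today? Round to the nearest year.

Doubling time ≈ 70/1 = 70.00 years.
3× is log₂ 3 ≈ 1.58 doublings, so ≈ 1.58 × 70.00 = 111 years.

≈ 111 years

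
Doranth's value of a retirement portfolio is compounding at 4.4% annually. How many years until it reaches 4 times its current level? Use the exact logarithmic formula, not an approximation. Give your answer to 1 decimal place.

32.2 years

t = ln(4) / ln(1 + 0.044) = 1.3863 / 0.043059 ≈ 32.20.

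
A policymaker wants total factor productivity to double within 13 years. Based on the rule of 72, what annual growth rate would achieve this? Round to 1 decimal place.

72 / 13 ≈ 5.54, so about 5.5% a year.

≈ 5.5%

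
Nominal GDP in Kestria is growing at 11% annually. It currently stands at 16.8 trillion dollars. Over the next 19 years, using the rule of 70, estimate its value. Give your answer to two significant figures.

≈ 130 trillion dollars

Doubling time ≈ 70/11 = 6.36 years.
19 years is 19/6.36 ≈ 2.99 doublings, a factor of 2^2.99 ≈ 7.94.
16.8 × 7.94 ≈ 130 trillion dollars.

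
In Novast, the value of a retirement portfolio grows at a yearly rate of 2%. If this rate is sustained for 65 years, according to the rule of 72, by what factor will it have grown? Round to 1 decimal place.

Doubling time ≈ 72/2 = 36.00 years.
65 years / 36.00 ≈ 1.81 doublings → factor 2^1.81 ≈ 3.5.

roughly 3.5 times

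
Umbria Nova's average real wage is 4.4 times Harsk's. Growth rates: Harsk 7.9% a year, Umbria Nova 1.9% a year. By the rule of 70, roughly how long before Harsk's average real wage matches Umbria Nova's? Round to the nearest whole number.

≈ 25 years

What matters is the difference: 6 pp.
Rule of 70 on the gap: the ratio halves every 70/6 ≈ 11.67 years.
A 4.4 times gap takes log₂(4.4) ≈ 2.14 halvings to close: 2.14 × 11.67 ≈ 25 years.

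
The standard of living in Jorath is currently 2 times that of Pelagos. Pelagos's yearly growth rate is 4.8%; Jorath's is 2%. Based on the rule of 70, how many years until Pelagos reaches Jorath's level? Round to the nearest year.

The growth-rate gap is 4.8% − 2% = 2.8 percentage points.
So the ratio between them halves every 70/2.8 ≈ 25.00 years.
A 2 times gap closes after 1 halving: 1 × 25.00 ≈ 25 years.

roughly 25 years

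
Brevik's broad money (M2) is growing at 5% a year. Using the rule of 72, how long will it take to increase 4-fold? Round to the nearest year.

Doubling time ≈ 72/5 = 14.40 years.
4 = 2^2, so 2 doublings → 29 years.

about 29 years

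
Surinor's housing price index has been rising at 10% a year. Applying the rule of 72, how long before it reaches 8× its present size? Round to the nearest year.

≈ 22 years

At 10% it doubles every 72/10 ≈ 7.20 years.
8 = 2^3, so 3 doublings → 22 years.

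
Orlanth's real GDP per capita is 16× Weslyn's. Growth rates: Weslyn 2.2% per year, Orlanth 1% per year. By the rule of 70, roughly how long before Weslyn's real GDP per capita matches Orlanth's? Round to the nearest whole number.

about 233 years

The growth-rate gap is 2.2% − 1% = 1.2 percentage points.
So the ratio between them halves every 70/1.2 ≈ 58.33 years.
A 16× gap closes after 4 halvings: 4 × 58.33 ≈ 233 years.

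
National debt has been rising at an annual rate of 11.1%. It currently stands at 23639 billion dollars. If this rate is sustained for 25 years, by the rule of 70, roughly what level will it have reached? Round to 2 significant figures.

around 370000 billion dollars

It doubles every 70/11.1 ≈ 6.31 years, so 25 years is 3.96 doublings.
2^3.96 ≈ 15.56; 23639 × 15.56 ≈ 370000 billion dollars.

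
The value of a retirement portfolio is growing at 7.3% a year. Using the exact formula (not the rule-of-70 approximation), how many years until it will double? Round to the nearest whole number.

t = ln(2) / ln(1 + 0.073) = 0.6931 / 0.070458 ≈ 9.84.
≈ 10 years.

10 years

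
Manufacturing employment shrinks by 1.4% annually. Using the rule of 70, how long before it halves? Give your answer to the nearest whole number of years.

≈ 50 years

Falling at 1.4%, it halves about every 70/1.4 = 50.00 years.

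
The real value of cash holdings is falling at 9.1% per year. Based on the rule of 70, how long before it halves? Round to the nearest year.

The rule works in reverse for decay: 70/9.1 ≈ 7.69 years to halve.

around 8 years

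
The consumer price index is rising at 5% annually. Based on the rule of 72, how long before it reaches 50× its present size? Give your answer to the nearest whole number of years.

around 81 years

Doubling time ≈ 72/5 = 14.40 years.
Reaching 50× takes log₂(50) ≈ 5.64 doublings.
5.64 × 14.40 ≈ 81 years.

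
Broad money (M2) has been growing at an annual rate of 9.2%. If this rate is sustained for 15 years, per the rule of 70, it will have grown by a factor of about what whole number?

4 times

At 9.2% one doubling takes ≈ 7.61 years; 15 years is 2 of them, so ×4.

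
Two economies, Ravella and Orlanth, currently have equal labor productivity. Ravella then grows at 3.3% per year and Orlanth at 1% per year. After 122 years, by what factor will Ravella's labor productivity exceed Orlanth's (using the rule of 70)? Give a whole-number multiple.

Ravella pulls ahead at 2.3 pp per year, so the ratio doubles every 70/2.3 ≈ 30.43 years.
In 122 years that's 4.01 doublings: 2^4.01 ≈ 16.

around 16 times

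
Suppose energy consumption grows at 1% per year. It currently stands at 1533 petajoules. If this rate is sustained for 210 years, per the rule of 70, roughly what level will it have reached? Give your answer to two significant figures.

roughly 12000 petajoules

It doubles every 70/1 ≈ 70.00 years, so 210 years is 3.00 doublings.
2^3.00 ≈ 8.00; 1533 × 8.00 ≈ 12000 petajoules.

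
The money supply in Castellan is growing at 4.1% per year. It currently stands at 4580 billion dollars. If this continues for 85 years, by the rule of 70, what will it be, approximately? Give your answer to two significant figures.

It doubles every 70/4.1 ≈ 17.07 years, so 85 years is 4.98 doublings.
2^4.98 ≈ 31.56; 4580 × 31.56 ≈ 140000 billion dollars.

140000 billion dollars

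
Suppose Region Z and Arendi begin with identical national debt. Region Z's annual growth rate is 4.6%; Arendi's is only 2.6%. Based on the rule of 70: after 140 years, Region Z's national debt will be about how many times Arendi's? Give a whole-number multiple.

about 16 times

Region Z pulls ahead at 2 pp per year, so the ratio doubles every 70/2 ≈ 35.00 years.
In 140 years that's 4.00 doublings: 2^4.00 ≈ 16.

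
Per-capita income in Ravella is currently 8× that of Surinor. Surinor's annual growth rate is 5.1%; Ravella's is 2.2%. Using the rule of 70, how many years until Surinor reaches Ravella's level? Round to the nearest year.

≈ 72 years

The growth-rate gap is 5.1% − 2.2% = 2.9 percentage points.
So the ratio between them halves every 70/2.9 ≈ 24.14 years.
An 8× gap closes after 3 halvings: 3 × 24.14 ≈ 72 years.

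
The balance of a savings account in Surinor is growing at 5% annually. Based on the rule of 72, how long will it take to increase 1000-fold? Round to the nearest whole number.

≈ 144 years

Doubling time ≈ 72/5 = 14.40 years.
1000× is log₂ 1000 ≈ 9.97 doublings, so ≈ 9.97 × 14.40 = 144 years.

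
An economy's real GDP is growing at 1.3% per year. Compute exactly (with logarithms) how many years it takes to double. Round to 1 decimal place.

t = ln(2) / ln(1 + 0.013) = 0.6931 / 0.012916 ≈ 53.66.

53.7 years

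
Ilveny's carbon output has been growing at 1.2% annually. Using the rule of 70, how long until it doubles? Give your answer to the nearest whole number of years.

70/1.2 ≈ 58.33, so it doubles roughly every 58 years.

≈ 58 years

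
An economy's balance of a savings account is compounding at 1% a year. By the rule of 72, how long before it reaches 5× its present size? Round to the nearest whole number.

approximately 167 years

Doubling time ≈ 72/1 = 72.00 years.
Reaching 5× takes log₂(5) ≈ 2.32 doublings.
2.32 × 72.00 ≈ 167 years.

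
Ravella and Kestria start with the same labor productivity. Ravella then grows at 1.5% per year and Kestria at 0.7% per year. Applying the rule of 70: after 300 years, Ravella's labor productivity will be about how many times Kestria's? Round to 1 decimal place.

Ravella pulls ahead at 0.8 pp per year, so the ratio doubles every 70/0.8 ≈ 87.50 years.
In 300 years that's 3.43 doublings: 2^3.43 ≈ 10.8.

around 10.8 times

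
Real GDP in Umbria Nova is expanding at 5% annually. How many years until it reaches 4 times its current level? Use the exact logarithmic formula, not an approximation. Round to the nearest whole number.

28 years

t = ln(4) / ln(1 + 0.05) = 1.3863 / 0.048790 ≈ 28.41.
≈ 28 years.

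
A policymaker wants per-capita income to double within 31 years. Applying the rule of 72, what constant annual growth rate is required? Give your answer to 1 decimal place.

72 / 31 ≈ 2.32, so about 2.3% a year.

roughly 2.3%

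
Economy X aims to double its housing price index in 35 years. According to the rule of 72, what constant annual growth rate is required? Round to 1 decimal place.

72 / 35 ≈ 2.06, so about 2.1% annually.

≈ 2.1%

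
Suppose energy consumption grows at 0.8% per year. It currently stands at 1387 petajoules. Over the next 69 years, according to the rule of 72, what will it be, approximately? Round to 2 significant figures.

roughly 2400 petajoules

Doubling time ≈ 72/0.8 = 90.00 years.
69 years is 69/90.00 ≈ 0.77 doublings, a factor of 2^0.77 ≈ 1.71.
1387 × 1.71 ≈ 2400 petajoules.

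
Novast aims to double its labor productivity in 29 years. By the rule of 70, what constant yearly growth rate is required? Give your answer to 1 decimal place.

70 / 29 ≈ 2.41, so about 2.4% per year.

approximately 2.4%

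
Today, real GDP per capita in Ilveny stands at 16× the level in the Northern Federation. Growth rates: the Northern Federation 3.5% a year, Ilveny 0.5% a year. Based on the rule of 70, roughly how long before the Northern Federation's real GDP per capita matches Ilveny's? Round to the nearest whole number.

the Northern Federation gains on Ilveny at 3.5% − 0.5% = 3 points a year.
At that relative rate the gap halves every 70/3 ≈ 23.33 years.
A 16× gap closes after 4 halvings: 4 × 23.33 ≈ 93 years.

93 years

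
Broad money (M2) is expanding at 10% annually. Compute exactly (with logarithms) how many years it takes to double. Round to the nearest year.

7 years

t = ln(2) / ln(1 + 0.1) = 0.6931 / 0.095310 ≈ 7.27.
≈ 7 years.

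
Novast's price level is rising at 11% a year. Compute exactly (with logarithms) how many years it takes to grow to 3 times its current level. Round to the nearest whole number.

t = ln(3) / ln(1 + 0.11) = 1.0986 / 0.104360 ≈ 10.53.
≈ 11 years.

11 years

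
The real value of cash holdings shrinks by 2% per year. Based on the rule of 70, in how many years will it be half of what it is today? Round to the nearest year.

Falling at 2%, it halves about every 70/2 = 35.00 years.

35 years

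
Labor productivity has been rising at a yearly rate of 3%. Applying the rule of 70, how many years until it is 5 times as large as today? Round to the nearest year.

about 54 years

One doubling takes 70/3 = 23.33 years.
Reaching 5× takes log₂(5) ≈ 2.32 doublings.
2.32 × 23.33 ≈ 54 years.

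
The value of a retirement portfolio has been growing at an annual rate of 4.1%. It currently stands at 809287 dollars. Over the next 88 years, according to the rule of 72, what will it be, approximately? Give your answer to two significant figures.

Doubling time ≈ 72/4.1 = 17.56 years.
88 years is 88/17.56 ≈ 5.01 doublings, a factor of 2^5.01 ≈ 32.22.
809287 × 32.22 ≈ 26000000 dollars.

approximately 26000000 dollars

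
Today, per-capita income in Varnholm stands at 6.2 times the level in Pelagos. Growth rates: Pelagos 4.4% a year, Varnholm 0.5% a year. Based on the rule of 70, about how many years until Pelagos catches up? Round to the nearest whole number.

Pelagos gains on Varnholm at 4.4% − 0.5% = 3.9 points a year.
At that relative rate the gap halves every 70/3.9 ≈ 17.95 years.
A 6.2 times gap takes log₂(6.2) ≈ 2.63 halvings to close: 2.63 × 17.95 ≈ 47 years.

approximately 47 years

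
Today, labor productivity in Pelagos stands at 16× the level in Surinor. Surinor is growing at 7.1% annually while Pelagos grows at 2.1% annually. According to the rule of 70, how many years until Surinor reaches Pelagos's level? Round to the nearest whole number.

What matters is the difference: 5 pp.
Rule of 70 on the gap: the ratio halves every 70/5 ≈ 14.00 years.
A 16× gap closes after 4 halvings: 4 × 14.00 ≈ 56 years.

about 56 years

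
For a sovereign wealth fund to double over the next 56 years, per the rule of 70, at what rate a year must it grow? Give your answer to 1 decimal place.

70 / 56 ≈ 1.25, so about 1.3% a year.

roughly 1.3%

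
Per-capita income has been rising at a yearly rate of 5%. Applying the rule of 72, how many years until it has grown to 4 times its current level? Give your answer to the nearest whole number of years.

At 5% it doubles every 72/5 ≈ 14.40 years.
4× is 2 doublings, so 2 × 14.40 ≈ 29 years.

roughly 29 years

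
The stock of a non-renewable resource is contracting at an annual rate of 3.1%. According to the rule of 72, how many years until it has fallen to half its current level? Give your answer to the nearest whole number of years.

about 23 years

Falling at 3.1%, it halves about every 72/3.1 = 23.23 years.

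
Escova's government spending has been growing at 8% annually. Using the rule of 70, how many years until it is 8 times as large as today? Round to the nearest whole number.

≈ 26 years

Doubling time ≈ 70/8 = 8.75 years.
Getting to 8× needs 3 doublings: 3 × 8.75 ≈ 26 years.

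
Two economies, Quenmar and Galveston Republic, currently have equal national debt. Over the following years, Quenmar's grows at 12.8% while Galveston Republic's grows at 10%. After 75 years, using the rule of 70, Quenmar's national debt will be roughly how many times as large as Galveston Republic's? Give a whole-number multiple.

around 8 times

Rate gap = 12.8% − 10% = 2.8 points.
The ratio doubles every 70/2.8 ≈ 25.00 years.
75/25.00 ≈ 3.00 doublings → ratio ≈ 2^3.00 ≈ 8.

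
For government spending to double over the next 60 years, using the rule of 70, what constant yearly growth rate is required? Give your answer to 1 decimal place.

70 / 60 ≈ 1.17, so about 1.2% per year.

about 1.2%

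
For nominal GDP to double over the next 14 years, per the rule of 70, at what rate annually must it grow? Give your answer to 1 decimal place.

70 / 14 ≈ 5.00, so about 5.0% annually.

roughly 5.0%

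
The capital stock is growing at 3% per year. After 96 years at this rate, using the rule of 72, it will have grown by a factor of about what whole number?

At 3% one doubling takes ≈ 24.00 years; 96 years is 4 of them, so ×16.

about 16 times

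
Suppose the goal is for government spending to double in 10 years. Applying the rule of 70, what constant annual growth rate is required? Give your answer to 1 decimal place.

70 / 10 ≈ 7.00, so about 7.0% annually.

≈ 7.0%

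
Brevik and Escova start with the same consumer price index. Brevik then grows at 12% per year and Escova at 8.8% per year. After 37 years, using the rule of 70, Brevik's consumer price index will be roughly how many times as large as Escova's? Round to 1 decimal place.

approximately 3.2 times

Brevik pulls ahead at 3.2 pp per year, so the ratio doubles every 70/3.2 ≈ 21.88 years.
In 37 years that's 1.69 doublings: 2^1.69 ≈ 3.2.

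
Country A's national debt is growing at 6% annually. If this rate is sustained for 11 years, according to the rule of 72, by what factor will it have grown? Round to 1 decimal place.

around 1.9 times

Doubling time ≈ 72/6 = 12.00 years.
11 years / 12.00 ≈ 0.92 doublings → factor 2^0.92 ≈ 1.9.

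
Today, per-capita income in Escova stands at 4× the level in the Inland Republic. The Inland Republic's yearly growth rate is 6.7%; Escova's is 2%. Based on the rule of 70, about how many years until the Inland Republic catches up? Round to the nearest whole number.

The growth-rate gap is 6.7% − 2% = 4.7 percentage points.
So the ratio between them halves every 70/4.7 ≈ 14.89 years.
A 4× gap closes after 2 halvings: 2 × 14.89 ≈ 30 years.

30 years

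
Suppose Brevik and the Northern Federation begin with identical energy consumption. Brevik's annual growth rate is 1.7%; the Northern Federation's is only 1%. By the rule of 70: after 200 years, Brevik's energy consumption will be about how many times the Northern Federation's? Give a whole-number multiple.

roughly 4 times

Brevik pulls ahead at 0.7 pp per year, so the ratio doubles every 70/0.7 ≈ 100.00 years.
In 200 years that's 2.00 doublings: 2^2.00 ≈ 4.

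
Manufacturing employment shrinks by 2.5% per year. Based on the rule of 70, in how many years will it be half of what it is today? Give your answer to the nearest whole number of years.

Falling at 2.5%, it halves about every 70/2.5 = 28.00 years.

around 28 years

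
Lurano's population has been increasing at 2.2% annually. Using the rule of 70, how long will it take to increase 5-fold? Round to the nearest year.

≈ 74 years

Doubling time ≈ 70/2.2 = 31.82 years.
5× is log₂ 5 ≈ 2.32 doublings, so ≈ 2.32 × 31.82 = 74 years.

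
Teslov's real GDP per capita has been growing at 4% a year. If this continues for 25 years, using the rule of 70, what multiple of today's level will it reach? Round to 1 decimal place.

about 2.7 times

Doubling time ≈ 70/4 = 17.50 years.
25 years / 17.50 ≈ 1.43 doublings → factor 2^1.43 ≈ 2.7.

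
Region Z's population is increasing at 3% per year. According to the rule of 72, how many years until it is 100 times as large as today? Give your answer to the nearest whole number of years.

159 years

At 3% it doubles every 72/3 ≈ 24.00 years.
100× is log₂ 100 ≈ 6.64 doublings, so ≈ 6.64 × 24.00 = 159 years.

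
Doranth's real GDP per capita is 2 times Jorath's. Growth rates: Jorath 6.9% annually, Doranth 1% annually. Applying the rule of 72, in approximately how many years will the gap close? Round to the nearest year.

What matters is the difference: 5.9 pp.
Rule of 72 on the gap: the ratio halves every 72/5.9 ≈ 12.20 years.
A 2 times gap closes after 1 halving: 1 × 12.20 ≈ 12 years.

around 12 years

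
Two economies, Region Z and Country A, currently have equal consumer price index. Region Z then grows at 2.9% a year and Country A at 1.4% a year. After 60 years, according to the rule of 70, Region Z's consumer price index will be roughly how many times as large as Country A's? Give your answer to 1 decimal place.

around 2.4 times

Only the 1.5-point difference matters.
70/1.5 ≈ 46.67 years per doubling of the ratio; 60 years gives 1.29 doublings, so ≈ 2.4×.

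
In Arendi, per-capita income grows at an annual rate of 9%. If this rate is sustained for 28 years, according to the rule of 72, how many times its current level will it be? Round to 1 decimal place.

11.3 times

Doubles every ≈ 8.00 years (72/9).
28 years is 3.50 doublings; 2^3.50 ≈ 11.3×.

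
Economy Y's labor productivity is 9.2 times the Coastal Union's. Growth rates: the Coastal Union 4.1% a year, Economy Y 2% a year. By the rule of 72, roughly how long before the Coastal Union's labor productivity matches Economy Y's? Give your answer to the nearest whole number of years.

The growth-rate gap is 4.1% − 2% = 2.1 percentage points.
So the ratio between them halves every 72/2.1 ≈ 34.29 years.
A 9.2 times gap takes log₂(9.2) ≈ 3.20 halvings to close: 3.20 × 34.29 ≈ 110 years.

about 110 years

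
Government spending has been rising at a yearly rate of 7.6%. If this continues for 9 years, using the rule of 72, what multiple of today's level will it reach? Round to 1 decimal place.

1.9 times

Doubles every ≈ 9.47 years (72/7.6).
9 years is 0.95 doublings; 2^0.95 ≈ 1.9×.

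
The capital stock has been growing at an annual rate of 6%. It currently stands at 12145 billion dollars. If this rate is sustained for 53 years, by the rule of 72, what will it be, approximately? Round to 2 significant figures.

It doubles every 72/6 ≈ 12.00 years, so 53 years is 4.42 doublings.
2^4.42 ≈ 21.41; 12145 × 21.41 ≈ 260000 billion dollars.

260000 billion dollars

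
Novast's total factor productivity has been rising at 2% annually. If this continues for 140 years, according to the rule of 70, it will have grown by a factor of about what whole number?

At 2% one doubling takes ≈ 35.00 years; 140 years is 4 of them, so ×16.

≈ 16 times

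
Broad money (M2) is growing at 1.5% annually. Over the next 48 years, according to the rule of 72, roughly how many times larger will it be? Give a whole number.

approximately 2 times

At 1.5% one doubling takes ≈ 48.00 years; 48 years is 1 of them, so ×2.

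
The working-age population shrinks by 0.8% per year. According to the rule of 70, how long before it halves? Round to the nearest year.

The rule works in reverse for decay: 70/0.8 ≈ 87.50 years to halve.

around 88 years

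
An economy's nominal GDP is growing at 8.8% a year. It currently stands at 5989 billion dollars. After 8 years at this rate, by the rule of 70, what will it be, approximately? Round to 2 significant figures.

It doubles every 70/8.8 ≈ 7.95 years, so 8 years is 1.01 doublings.
2^1.01 ≈ 2.01; 5989 × 2.01 ≈ 12000 billion dollars.

about 12000 billion dollars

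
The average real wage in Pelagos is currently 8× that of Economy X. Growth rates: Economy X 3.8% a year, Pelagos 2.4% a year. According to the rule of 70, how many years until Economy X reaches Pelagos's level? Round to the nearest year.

approximately 150 years

Economy X gains on Pelagos at 3.8% − 2.4% = 1.4 points a year.
At that relative rate the gap halves every 70/1.4 ≈ 50.00 years.
An 8× gap closes after 3 halvings: 3 × 50.00 ≈ 150 years.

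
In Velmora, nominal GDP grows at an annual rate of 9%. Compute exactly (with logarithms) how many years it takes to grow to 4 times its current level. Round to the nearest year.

16 years

t = ln(4) / ln(1 + 0.09) = 1.3863 / 0.086178 ≈ 16.09.
≈ 16 years.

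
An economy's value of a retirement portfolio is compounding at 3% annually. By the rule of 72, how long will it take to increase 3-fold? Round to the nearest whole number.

≈ 38 years

At 3% it doubles every 72/3 ≈ 24.00 years.
3× is log₂ 3 ≈ 1.58 doublings, so ≈ 1.58 × 24.00 = 38 years.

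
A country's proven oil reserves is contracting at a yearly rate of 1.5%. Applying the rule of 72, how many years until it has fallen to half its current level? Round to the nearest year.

48 years

Falling at 1.5%, it halves about every 72/1.5 = 48.00 years.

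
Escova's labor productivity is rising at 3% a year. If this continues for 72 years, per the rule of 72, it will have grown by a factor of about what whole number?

Doubling time ≈ 72/3 = 24.00 years.
72/24.00 ≈ 3 doublings, so about 2^3 = 8×.

around 8 times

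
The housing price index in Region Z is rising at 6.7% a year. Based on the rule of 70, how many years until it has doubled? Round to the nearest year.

10 years

Doubling time ≈ 70 / 6.7 = 10.45 years.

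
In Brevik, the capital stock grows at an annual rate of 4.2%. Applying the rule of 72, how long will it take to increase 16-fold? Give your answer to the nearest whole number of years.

around 69 years

Doubling time ≈ 72/4.2 = 17.14 years.
16× is 4 doublings, so 4 × 17.14 ≈ 69 years.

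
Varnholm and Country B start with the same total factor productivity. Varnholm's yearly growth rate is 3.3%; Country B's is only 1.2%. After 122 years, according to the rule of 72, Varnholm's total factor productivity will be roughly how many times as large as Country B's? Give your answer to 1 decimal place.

Rate gap = 3.3% − 1.2% = 2.1 points.
The ratio doubles every 72/2.1 ≈ 34.29 years.
122/34.29 ≈ 3.56 doublings → ratio ≈ 2^3.56 ≈ 11.8.

approximately 11.8 times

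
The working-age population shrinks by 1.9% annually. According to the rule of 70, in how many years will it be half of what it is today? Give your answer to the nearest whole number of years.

Halving time ≈ 70 / 1.9 = 36.84 → 37 years.

about 37 years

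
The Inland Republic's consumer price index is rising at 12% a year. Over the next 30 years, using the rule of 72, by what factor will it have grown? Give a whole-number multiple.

about 32 times

Doubling time ≈ 72/12 = 6.00 years.
30/6.00 ≈ 5 doublings, so about 2^5 = 32×.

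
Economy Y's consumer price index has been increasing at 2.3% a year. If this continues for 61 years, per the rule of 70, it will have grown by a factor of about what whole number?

about 4 times

At 2.3% one doubling takes ≈ 30.43 years; 61 years is 2 of them, so ×4.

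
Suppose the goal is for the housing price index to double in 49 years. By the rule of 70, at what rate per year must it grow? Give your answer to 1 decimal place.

70 / 49 ≈ 1.43, so about 1.4% per year.

1.4%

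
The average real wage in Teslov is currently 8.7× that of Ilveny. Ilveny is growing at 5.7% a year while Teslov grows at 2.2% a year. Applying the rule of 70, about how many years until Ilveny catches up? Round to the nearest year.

about 62 years

What matters is the difference: 3.5 pp.
Rule of 70 on the gap: the ratio halves every 70/3.5 ≈ 20.00 years.
An 8.7× gap takes log₂(8.7) ≈ 3.12 halvings to close: 3.12 × 20.00 ≈ 62 years.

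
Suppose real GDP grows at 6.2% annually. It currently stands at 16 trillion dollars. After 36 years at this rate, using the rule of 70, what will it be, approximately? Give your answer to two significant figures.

roughly 150 trillion dollars

Doubling time ≈ 70/6.2 = 11.29 years.
36 years is 36/11.29 ≈ 3.19 doublings, a factor of 2^3.19 ≈ 9.13.
16 × 9.13 ≈ 150 trillion dollars.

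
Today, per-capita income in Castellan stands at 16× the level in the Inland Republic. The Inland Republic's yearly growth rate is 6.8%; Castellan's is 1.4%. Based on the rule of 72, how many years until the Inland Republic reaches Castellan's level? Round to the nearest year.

about 53 years

The growth-rate gap is 6.8% − 1.4% = 5.4 percentage points.
So the ratio between them halves every 72/5.4 ≈ 13.33 years.
A 16× gap closes after 4 halvings: 4 × 13.33 ≈ 53 years.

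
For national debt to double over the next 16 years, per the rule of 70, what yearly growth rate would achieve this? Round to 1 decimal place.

≈ 4.4%

70 / 16 ≈ 4.38, so about 4.4% per year.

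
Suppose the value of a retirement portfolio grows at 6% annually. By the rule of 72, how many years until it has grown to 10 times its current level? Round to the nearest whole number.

One doubling takes 72/6 = 12.00 years.
Reaching 10× takes log₂(10) ≈ 3.32 doublings.
3.32 × 12.00 ≈ 40 years.

roughly 40 years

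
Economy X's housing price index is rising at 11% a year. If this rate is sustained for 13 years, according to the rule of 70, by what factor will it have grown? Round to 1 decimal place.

Doubling time ≈ 70/11 = 6.36 years.
13 years / 6.36 ≈ 2.04 doublings → factor 2^2.04 ≈ 4.1.

≈ 4.1 times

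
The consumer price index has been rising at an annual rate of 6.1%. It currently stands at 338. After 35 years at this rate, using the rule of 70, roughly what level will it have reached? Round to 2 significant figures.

It doubles every 70/6.1 ≈ 11.48 years, so 35 years is 3.05 doublings.
2^3.05 ≈ 8.28; 338 × 8.28 ≈ 2800.

about 2800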